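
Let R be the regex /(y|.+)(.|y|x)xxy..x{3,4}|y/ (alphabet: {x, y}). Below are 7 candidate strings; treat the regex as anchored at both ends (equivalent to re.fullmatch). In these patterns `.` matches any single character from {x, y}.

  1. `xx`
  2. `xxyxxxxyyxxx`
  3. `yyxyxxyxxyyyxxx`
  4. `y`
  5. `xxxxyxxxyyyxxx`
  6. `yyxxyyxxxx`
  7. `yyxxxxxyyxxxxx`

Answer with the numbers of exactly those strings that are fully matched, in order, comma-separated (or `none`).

3, 4, 5, 6, 7

1 → no match
2 → no match
3 → match
4 → match
5 → match
6 → match
7 → match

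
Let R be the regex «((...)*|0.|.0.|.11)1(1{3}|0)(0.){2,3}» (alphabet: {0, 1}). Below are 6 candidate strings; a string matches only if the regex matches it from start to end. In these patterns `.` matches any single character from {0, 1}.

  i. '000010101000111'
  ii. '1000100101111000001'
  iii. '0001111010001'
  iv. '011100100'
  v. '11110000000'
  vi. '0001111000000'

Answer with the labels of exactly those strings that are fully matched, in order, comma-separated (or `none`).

ii, iii, iv, v, vi

i → no match
ii → match
iii → match
iv → match
v → match
vi → match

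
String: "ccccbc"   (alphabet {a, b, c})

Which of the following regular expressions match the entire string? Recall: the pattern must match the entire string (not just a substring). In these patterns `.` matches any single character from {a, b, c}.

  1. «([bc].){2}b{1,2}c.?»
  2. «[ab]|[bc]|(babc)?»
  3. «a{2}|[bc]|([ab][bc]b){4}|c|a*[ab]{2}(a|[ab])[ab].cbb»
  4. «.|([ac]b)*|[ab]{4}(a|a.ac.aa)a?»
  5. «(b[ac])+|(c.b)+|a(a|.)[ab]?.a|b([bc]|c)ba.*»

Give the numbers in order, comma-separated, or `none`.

1

1 → match
2 → no match
3 → no match
4 → no match
5 → no match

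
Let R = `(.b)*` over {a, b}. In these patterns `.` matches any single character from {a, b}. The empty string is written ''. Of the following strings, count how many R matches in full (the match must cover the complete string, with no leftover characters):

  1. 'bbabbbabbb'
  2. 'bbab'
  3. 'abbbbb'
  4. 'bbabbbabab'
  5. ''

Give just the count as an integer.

5

1 → match
2 → match
3 → match
4 → match
5 → match
Total matched: 5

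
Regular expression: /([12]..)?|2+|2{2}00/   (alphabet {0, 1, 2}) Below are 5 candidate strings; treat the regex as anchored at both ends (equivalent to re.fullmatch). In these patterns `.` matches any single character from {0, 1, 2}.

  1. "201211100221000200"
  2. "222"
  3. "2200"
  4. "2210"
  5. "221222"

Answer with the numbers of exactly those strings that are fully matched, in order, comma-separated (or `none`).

2, 3

1 → no match
2 → match
3 → match
4 → no match
5 → no match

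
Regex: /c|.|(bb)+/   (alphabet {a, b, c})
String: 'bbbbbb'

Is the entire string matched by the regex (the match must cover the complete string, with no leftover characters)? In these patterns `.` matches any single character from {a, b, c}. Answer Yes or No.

Yes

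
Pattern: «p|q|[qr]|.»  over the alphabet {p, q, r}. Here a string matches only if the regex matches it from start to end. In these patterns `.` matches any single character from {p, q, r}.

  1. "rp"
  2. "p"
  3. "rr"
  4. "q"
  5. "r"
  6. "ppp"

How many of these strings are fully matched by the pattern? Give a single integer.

3

1 → no match
2 → match
3 → no match
4 → match
5 → match
6 → no match
Total matched: 3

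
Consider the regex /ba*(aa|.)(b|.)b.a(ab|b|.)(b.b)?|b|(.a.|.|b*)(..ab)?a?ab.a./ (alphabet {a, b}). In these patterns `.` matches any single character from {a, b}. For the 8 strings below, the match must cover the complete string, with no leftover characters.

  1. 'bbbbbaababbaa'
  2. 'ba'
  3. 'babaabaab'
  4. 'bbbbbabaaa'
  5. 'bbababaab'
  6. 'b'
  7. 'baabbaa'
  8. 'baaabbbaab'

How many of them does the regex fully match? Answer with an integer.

7

1 → match
2. 'ba' → no match
3. 'babaabaab' → match
4. 'bbbbbabaaa' → match
5. 'bbababaab' → match
6. 'b' → match
7. 'baabbaa' → match
8. 'baaabbbaab' → match
Total matched: 7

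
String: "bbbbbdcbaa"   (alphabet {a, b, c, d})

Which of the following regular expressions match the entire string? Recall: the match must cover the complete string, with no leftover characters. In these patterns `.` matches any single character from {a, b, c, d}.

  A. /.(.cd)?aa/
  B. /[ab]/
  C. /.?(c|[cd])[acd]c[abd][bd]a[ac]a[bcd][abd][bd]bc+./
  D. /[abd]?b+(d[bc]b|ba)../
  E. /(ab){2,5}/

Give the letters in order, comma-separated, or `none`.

A → no match
B → no match
C → no match
D → match
E → no match — must start with "ab"

D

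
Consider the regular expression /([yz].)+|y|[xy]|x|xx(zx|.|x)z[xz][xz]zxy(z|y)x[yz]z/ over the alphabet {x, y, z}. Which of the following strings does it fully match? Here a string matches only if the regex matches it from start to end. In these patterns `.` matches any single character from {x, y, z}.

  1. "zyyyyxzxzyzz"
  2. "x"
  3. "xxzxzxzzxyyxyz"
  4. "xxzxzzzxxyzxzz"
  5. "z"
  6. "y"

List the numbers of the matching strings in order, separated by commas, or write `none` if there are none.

1, 2, 3, 6

1 → match
2 → match
3 → match
4 → no match
5 → no match
6 → match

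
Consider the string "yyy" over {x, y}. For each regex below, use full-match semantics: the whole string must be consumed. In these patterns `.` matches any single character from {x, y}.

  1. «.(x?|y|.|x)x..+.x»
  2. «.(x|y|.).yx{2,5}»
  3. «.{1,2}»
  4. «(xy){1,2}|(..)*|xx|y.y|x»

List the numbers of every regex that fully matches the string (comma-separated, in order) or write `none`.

1 → no match — must end with "x"
2 → no match — must end with "x"
3 → no match
4 → match

4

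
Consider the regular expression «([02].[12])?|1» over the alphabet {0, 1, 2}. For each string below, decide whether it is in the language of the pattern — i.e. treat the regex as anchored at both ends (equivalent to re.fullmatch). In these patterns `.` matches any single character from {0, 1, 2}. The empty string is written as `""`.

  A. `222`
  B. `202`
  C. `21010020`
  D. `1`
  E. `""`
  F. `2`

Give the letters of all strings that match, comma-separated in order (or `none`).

A, B, D, E

A → match
B → match
C → no match
D → match
E → match
F → no match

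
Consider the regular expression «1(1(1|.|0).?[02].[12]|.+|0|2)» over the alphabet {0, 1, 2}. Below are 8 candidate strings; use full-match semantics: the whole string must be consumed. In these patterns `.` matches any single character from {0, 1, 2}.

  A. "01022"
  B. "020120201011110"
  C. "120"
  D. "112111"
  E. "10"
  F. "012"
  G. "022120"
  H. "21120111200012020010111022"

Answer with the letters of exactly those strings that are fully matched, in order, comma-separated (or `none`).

C, D, E

A → no match — must start with "1"
B → no match — must start with "1"
C → match
D → match
E → match
F → no match — must start with "1"
G → no match — must start with "1"
H → no match — must start with "1"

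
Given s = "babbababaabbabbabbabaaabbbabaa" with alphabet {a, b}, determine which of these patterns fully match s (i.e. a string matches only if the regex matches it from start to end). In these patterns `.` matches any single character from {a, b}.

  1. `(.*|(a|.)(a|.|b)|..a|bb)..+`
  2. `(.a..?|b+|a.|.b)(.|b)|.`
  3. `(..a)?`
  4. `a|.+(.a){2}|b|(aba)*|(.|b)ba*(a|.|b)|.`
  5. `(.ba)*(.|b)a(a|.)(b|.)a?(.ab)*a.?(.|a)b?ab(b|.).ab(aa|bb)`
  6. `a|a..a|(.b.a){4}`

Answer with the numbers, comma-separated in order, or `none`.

1 → match
2 → no match
3 → no match
4 → no match
5 → match
6 → no match

1, 5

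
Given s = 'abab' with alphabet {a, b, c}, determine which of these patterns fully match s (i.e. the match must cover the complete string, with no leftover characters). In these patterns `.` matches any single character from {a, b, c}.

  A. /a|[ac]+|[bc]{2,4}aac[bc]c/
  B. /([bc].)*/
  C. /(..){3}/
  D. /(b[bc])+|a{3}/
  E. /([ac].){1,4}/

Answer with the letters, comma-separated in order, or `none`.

E

A → no match
B → no match
C → no match
D → no match
E → match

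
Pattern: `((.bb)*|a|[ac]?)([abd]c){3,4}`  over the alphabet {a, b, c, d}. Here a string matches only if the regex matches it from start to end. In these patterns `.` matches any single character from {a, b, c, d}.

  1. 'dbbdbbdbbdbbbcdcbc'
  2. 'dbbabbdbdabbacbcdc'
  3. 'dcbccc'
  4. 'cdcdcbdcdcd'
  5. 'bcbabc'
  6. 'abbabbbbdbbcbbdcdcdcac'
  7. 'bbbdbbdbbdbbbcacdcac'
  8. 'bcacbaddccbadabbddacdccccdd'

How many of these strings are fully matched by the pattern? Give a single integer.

2

1 → match
2 → no match
3 → no match
4 → no match — must end with 'c'
5 → no match
6 → no match
7 → match
8 → no match — must end with 'c'
Total matched: 2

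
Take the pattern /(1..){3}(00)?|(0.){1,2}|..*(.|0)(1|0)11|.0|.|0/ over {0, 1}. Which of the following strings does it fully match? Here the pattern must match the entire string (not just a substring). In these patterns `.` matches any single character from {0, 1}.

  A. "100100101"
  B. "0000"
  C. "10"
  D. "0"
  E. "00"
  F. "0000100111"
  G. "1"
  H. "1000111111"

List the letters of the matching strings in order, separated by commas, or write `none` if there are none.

A, B, C, D, E, F, G, H

A. "100100101" → match
B. "0000" → match
C. "10" → match
D. "0" → match
E. "00" → match
F. "0000100111" → match
G. "1" → match
H. "1000111111" → match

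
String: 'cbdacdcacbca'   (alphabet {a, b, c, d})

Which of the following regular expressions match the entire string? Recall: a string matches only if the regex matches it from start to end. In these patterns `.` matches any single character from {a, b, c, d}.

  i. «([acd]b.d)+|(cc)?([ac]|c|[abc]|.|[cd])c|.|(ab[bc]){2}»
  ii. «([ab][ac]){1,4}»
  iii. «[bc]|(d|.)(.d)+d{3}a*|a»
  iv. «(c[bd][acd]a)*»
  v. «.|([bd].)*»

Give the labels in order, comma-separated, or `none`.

iv

i → no match
ii → no match
iii → no match
iv → match
v → no match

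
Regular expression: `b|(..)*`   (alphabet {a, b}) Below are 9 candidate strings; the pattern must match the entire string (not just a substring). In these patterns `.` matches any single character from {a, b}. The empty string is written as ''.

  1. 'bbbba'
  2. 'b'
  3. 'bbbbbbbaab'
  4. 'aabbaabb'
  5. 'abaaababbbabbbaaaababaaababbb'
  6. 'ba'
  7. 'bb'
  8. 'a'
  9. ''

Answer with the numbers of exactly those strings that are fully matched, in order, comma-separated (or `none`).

1. 'bbbba' → no match
2. 'b' → match
3. 'bbbbbbbaab' → match
4. 'aabbaabb' → match
5 → no match
6. 'ba' → match
7. 'bb' → match
8. 'a' → no match
9. '' → match

2, 3, 4, 6, 7, 9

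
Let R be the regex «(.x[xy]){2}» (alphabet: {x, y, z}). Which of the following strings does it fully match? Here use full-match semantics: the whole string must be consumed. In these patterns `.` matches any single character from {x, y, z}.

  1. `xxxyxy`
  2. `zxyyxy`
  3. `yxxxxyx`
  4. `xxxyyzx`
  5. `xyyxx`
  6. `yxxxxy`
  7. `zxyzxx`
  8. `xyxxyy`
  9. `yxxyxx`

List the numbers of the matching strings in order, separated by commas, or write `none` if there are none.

1 → match
2 → match
3 → no match
4 → no match
5 → no match
6 → match
7 → match
8 → no match
9 → match

1, 2, 6, 7, 9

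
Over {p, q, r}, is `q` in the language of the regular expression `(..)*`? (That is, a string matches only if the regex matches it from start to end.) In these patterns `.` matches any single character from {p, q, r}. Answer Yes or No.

No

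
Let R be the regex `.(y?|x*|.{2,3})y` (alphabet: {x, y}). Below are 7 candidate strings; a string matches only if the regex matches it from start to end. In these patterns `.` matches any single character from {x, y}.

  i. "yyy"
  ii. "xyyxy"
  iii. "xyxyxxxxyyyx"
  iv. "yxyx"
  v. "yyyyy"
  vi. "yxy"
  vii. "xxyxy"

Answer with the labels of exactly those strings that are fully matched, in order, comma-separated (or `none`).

i → match
ii → match
iii → no match — must end with "y"
iv → no match — must end with "y"
v → match
vi → match
vii → match

i, ii, v, vi, vii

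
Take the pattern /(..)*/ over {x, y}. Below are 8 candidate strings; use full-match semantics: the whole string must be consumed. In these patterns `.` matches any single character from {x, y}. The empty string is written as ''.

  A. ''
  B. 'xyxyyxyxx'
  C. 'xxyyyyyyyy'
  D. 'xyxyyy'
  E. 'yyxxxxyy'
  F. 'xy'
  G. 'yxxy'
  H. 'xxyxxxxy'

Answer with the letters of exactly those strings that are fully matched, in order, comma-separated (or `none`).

A. '' → match
B. 'xyxyyxyxx' → no match
C. 'xxyyyyyyyy' → match
D. 'xyxyyy' → match
E. 'yyxxxxyy' → match
F. 'xy' → match
G. 'yxxy' → match
H. 'xxyxxxxy' → match

A, C, D, E, F, G, H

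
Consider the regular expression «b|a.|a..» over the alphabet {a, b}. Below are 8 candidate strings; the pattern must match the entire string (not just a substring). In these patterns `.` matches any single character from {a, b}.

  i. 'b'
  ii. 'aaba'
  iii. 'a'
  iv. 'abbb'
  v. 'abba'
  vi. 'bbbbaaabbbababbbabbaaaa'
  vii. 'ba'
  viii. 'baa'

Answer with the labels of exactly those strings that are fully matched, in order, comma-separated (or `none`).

i. 'b' → match
ii. 'aaba' → no match
iii. 'a' → no match
iv. 'abbb' → no match
v. 'abba' → no match
vi → no match
vii. 'ba' → no match
viii. 'baa' → no match

i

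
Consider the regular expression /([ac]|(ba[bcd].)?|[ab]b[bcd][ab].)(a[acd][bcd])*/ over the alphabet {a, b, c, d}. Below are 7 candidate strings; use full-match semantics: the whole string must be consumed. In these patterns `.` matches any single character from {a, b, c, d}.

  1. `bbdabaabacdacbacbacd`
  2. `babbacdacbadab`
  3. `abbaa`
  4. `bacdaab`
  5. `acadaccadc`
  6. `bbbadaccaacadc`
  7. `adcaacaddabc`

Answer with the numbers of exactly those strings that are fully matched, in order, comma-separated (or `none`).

1, 3, 4, 6

1 → match
2 → no match
3 → match
4 → match
5 → no match
6 → match
7 → no match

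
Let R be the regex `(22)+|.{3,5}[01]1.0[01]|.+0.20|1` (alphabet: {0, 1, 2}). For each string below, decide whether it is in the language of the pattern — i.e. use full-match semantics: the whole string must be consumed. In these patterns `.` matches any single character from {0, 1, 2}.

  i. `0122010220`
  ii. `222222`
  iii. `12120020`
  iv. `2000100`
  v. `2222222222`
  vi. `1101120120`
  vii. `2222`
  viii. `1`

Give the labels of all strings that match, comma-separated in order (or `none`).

i. `0122010220` → match
ii. `222222` → match
iii. `12120020` → match
iv. `2000100` → no match
v. `2222222222` → match
vi. `1101120120` → match
vii. `2222` → match
viii. `1` → match

i, ii, iii, v, vi, vii, viii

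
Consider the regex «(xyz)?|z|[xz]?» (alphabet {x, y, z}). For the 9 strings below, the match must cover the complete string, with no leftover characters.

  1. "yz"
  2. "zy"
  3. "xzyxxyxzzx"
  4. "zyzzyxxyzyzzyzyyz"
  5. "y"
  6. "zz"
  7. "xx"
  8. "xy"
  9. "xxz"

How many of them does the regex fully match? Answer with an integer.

0

1 → no match
2 → no match
3 → no match
4 → no match
5 → no match
6 → no match
7 → no match
8 → no match
9 → no match
Total matched: 0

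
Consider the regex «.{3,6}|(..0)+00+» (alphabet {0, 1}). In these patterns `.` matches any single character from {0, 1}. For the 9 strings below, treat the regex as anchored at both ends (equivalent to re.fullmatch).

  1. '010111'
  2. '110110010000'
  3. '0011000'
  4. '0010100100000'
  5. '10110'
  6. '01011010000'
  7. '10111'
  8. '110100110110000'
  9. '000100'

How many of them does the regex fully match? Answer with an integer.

7

1 → match
2 → match
3 → no match
4 → no match
5 → match
6 → match
7 → match
8 → match
9 → match
Total matched: 7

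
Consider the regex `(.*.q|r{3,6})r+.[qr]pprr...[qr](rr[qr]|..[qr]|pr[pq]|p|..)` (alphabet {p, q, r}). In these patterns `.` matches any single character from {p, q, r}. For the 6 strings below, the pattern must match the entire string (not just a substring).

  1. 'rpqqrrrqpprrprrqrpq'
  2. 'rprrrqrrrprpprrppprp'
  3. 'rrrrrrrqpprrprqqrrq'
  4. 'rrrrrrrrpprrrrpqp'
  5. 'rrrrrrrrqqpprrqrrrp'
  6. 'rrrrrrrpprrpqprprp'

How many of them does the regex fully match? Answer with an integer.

6

1 → match
2 → match
3 → match
4 → match
5 → match
6 → match
Total matched: 6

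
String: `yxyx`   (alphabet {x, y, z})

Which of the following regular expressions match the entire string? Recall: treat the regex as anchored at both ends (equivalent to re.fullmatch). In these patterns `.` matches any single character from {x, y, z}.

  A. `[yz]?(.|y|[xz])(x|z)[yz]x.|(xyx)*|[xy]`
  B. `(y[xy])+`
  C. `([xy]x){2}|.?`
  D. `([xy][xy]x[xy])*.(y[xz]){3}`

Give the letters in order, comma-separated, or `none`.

A → no match
B → match
C → match
D → no match

B, C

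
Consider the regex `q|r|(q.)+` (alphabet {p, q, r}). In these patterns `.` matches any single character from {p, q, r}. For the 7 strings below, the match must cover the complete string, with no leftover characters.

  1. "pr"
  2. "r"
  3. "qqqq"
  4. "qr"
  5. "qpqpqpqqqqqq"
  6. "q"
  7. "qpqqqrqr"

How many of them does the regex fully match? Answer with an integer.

6

1 → no match
2 → match
3 → match
4 → match
5 → match
6 → match
7 → match
Total matched: 6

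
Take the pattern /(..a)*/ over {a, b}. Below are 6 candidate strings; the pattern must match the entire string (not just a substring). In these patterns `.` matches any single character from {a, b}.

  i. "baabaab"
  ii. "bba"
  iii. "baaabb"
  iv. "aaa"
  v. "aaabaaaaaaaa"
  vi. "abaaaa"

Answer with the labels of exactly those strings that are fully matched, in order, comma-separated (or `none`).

i. "baabaab" → no match
ii. "bba" → match
iii. "baaabb" → no match
iv. "aaa" → match
v. "aaabaaaaaaaa" → match
vi. "abaaaa" → match

ii, iv, v, vi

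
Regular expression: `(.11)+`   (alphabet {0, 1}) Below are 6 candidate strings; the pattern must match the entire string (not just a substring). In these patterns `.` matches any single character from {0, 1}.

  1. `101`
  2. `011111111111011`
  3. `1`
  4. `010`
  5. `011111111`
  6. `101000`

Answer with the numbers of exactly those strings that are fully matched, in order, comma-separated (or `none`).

2, 5

1 → no match — must end with `11`
2 → match
3 → no match — must end with `11`
4 → no match — must end with `11`
5 → match
6 → no match — must end with `11`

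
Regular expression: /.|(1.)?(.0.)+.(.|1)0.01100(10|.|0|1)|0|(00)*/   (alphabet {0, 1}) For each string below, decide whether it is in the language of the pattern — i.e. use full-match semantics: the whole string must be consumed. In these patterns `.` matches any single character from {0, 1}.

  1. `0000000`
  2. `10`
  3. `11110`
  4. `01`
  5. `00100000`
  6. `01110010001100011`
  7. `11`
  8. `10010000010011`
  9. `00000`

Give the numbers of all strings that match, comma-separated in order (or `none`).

none

1 → no match
2 → no match
3 → no match
4 → no match
5 → no match
6 → no match
7 → no match
8 → no match
9 → no match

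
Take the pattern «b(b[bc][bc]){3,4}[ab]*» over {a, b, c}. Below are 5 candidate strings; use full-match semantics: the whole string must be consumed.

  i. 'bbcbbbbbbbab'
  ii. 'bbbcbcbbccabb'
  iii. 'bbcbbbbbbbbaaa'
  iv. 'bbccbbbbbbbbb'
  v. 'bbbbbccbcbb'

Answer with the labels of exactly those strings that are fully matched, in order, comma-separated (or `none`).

i, ii, iii, iv, v

i. 'bbcbbbbbbbab' → match
ii → match
iii → match
iv → match
v. 'bbbbbccbcbb' → match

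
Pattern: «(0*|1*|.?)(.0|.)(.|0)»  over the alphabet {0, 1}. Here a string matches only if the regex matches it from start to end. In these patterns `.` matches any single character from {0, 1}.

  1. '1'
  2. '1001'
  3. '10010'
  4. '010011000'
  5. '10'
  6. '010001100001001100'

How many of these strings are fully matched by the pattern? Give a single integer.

1 → no match
2 → match
3 → no match
4 → no match
5 → match
6 → no match
Total matched: 2

2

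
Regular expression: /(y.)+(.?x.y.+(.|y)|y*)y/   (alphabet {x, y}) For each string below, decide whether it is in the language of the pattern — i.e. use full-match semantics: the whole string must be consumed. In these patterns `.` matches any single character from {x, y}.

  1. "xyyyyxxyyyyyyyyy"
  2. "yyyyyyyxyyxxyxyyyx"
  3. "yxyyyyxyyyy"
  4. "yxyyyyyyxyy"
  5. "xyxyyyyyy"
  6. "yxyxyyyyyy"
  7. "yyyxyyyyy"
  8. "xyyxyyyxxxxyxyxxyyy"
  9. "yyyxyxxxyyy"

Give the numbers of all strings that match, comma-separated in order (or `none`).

6, 7

1 → no match — must start with "y"
2 → no match — must end with "y"
3. "yxyyyyxyyyy" → no match
4. "yxyyyyyyxyy" → no match
5. "xyxyyyyyy" → no match — must start with "y"
6. "yxyxyyyyyy" → match
7. "yyyxyyyyy" → match
8 → no match — must start with "y"
9. "yyyxyxxxyyy" → no match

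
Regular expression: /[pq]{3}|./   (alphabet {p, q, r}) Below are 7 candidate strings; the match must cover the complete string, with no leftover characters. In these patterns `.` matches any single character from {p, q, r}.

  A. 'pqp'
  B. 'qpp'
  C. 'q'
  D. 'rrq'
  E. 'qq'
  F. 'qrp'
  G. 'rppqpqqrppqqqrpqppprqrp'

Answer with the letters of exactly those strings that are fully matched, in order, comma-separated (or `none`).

A, B, C

A. 'pqp' → match
B. 'qpp' → match
C. 'q' → match
D. 'rrq' → no match
E. 'qq' → no match
F. 'qrp' → no match
G → no match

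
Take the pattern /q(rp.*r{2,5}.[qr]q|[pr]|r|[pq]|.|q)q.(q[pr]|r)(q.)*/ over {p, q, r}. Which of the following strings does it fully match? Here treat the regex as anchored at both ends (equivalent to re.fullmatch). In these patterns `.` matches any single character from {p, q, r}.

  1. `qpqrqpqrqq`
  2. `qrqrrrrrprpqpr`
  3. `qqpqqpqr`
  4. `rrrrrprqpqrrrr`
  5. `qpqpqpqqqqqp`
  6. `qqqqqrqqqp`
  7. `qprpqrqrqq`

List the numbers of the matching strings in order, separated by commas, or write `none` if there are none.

1 → match
2 → no match
3 → no match
4 → no match — must start with `q`
5 → match
6 → match
7 → no match

1, 5, 6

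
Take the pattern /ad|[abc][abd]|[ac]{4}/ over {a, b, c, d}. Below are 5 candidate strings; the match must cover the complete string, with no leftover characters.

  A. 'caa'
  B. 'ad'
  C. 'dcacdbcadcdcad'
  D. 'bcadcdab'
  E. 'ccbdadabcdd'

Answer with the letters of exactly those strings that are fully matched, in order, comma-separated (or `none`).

B

A → no match
B → match
C → no match
D → no match
E → no match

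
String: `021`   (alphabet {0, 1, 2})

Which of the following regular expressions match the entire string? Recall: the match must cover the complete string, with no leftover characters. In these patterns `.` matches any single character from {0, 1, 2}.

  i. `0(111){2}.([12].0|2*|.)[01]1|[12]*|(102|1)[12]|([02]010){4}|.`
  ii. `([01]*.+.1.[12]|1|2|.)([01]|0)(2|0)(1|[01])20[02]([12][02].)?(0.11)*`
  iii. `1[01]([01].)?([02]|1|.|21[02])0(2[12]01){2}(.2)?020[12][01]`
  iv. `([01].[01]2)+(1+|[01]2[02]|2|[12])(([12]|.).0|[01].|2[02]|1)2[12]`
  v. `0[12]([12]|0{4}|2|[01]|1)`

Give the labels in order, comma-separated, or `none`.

i → no match
ii → no match
iii → no match — must start with `1`
iv → no match
v → match

v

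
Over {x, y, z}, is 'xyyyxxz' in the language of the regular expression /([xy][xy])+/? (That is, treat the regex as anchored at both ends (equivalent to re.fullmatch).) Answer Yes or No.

No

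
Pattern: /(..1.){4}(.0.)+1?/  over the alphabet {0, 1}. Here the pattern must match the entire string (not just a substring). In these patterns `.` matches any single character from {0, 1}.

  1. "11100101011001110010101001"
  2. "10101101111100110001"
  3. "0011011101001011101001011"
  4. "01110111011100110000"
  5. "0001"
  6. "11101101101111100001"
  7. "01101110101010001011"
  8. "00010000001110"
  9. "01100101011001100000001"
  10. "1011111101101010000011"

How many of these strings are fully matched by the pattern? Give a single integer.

1 → no match
2 → no match
3 → no match
4 → no match
5. "0001" → no match
6 → no match
7 → no match
8 → no match
9 → no match
10 → no match
Total matched: 0

0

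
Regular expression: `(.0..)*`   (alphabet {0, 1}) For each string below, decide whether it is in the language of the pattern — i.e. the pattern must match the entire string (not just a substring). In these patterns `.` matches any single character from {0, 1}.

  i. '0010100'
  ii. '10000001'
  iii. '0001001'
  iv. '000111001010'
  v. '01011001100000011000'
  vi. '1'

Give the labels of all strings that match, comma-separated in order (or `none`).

i → no match
ii → match
iii → no match
iv → no match
v → no match
vi → no match

ii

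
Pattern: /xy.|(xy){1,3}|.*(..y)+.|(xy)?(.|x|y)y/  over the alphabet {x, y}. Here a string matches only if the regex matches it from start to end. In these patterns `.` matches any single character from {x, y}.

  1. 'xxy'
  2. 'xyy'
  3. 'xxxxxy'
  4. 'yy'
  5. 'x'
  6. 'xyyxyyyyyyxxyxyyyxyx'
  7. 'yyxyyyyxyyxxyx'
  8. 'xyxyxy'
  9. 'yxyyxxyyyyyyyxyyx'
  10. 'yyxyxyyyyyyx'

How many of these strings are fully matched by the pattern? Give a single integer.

7

1 → no match
2 → match
3 → no match
4 → match
5 → no match
6 → match
7 → match
8 → match
9 → match
10 → match
Total matched: 7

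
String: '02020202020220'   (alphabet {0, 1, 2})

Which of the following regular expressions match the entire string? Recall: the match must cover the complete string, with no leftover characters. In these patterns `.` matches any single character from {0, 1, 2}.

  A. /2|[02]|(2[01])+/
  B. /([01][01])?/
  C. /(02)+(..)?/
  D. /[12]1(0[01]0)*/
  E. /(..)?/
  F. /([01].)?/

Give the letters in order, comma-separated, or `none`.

A → no match
B → no match
C → match
D → no match
E → no match
F → no match

C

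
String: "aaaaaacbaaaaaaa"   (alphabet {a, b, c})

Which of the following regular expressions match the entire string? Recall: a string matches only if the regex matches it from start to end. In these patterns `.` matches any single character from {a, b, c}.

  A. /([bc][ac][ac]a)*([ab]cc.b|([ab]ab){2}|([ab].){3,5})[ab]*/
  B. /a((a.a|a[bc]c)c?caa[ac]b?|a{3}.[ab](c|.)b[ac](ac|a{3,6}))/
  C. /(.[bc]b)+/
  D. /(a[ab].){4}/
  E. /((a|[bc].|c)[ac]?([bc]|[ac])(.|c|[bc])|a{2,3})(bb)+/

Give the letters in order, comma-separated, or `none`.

B

A → no match
B → match
C → no match — must end with "b"
D → no match
E → no match — must end with "bb"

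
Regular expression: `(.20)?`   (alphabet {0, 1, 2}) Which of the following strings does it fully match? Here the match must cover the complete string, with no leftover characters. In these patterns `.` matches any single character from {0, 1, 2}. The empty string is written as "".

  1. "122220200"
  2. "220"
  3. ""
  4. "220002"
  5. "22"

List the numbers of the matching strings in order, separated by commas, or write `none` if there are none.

2, 3

1 → no match
2 → match
3 → match
4 → no match
5 → no match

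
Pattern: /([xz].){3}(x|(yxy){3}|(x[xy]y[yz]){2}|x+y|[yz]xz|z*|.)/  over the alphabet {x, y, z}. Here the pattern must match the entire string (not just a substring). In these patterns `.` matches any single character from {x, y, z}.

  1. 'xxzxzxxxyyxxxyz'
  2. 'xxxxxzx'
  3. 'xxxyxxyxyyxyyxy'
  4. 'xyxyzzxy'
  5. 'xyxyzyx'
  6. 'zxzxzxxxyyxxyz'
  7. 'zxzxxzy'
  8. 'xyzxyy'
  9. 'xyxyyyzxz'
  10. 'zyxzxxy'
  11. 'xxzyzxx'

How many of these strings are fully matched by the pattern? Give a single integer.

8

1 → no match
2 → match
3 → match
4 → match
5 → match
6 → match
7 → match
8 → no match
9 → no match
10 → match
11 → match
Total matched: 8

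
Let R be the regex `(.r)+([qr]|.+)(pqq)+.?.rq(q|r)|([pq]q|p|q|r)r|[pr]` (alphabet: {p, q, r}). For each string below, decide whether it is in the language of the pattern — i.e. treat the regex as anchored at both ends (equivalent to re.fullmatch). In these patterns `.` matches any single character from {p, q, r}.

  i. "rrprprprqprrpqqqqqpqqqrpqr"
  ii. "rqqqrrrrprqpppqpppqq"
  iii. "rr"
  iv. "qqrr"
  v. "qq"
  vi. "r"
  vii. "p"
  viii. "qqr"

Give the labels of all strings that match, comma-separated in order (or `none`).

iii, vi, vii, viii

i → no match
ii → no match
iii → match
iv → no match
v → no match
vi → match
vii → match
viii → match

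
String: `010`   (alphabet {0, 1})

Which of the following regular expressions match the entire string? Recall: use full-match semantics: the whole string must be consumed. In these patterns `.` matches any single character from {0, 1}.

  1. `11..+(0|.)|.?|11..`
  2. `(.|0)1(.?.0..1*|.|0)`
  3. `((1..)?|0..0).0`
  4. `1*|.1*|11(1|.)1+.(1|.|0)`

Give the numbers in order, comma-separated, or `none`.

1 → no match
2 → match
3 → no match
4 → no match

2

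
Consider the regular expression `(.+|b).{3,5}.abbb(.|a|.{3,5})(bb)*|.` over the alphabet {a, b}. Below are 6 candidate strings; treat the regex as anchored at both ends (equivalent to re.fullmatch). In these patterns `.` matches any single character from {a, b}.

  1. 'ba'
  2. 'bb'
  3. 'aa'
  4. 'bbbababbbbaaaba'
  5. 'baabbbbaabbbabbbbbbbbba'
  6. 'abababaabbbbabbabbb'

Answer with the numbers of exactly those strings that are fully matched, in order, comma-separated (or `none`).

none

1 → no match
2 → no match
3 → no match
4 → no match
5 → no match
6 → no match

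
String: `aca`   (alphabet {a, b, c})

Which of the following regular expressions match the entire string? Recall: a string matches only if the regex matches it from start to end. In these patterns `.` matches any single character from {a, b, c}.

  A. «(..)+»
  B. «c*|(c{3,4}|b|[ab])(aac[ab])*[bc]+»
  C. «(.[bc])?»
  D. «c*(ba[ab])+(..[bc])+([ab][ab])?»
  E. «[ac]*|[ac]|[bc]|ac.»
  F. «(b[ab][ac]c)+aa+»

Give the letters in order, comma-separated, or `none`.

E

A → no match
B → no match
C → no match
D → no match
E → match
F → no match — must start with `b`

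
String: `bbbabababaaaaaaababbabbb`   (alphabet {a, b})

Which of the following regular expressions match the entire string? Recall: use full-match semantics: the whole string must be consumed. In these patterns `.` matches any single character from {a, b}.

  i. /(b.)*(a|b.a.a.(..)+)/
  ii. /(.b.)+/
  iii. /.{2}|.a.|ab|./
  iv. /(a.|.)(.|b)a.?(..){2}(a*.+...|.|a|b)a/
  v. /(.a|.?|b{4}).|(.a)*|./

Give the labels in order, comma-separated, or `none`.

i

i → match
ii → no match
iii → no match
iv → no match — must end with `a`
v → no match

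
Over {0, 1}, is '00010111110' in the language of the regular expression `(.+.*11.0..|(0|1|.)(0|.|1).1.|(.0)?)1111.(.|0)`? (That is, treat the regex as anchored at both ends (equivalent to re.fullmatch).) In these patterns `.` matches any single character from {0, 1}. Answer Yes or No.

Yes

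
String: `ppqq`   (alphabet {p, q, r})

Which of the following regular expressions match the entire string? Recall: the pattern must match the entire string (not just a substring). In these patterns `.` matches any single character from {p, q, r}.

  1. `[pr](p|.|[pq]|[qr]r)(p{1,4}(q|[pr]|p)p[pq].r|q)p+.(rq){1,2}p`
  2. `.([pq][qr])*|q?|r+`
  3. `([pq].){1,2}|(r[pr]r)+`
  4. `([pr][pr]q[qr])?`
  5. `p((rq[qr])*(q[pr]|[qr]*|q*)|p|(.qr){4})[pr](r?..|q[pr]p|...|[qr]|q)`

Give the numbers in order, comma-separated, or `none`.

1 → no match — must end with `rqp`
2 → no match
3 → match
4 → match
5 → match

3, 4, 5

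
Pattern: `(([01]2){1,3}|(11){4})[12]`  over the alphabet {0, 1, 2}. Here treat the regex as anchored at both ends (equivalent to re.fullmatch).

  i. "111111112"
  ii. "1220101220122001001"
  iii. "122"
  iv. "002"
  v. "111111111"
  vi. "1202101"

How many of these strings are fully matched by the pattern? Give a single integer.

i → match
ii → no match
iii → match
iv → no match
v → match
vi → no match
Total matched: 3

3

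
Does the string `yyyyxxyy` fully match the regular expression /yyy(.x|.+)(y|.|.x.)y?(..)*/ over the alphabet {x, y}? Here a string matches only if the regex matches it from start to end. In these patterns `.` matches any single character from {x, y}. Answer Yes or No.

Yes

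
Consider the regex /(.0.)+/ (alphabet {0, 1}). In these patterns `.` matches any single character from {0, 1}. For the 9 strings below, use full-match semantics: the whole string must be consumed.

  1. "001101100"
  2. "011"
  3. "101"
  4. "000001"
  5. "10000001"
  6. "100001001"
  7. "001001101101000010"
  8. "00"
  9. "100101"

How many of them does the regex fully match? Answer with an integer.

5

1 → match
2 → no match
3 → match
4 → match
5 → no match
6 → match
7 → no match
8 → no match
9 → match
Total matched: 5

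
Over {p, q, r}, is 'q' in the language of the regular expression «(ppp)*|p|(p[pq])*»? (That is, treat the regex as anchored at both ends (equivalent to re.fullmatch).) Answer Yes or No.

No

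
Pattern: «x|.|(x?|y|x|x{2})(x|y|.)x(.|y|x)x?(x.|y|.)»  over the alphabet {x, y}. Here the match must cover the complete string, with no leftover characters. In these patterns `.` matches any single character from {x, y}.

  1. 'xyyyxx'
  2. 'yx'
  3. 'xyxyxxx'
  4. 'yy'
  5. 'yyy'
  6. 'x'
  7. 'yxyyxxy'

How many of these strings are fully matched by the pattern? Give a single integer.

2

1 → no match
2 → no match
3 → match
4 → no match
5 → no match
6 → match
7 → no match
Total matched: 2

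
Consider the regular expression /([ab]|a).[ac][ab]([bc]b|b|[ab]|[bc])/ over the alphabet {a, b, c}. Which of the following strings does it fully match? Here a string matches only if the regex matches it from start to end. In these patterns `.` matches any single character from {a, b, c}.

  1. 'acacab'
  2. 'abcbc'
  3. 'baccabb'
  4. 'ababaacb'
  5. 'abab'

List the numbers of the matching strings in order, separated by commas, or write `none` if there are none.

2

1 → no match
2 → match
3 → no match
4 → no match
5 → no match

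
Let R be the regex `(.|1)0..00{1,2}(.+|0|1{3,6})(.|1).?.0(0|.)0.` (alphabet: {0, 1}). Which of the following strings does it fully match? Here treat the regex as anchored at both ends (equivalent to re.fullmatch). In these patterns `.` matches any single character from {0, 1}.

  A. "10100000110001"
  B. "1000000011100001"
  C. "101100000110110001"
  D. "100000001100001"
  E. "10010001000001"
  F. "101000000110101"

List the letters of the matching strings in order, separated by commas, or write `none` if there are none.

A → match
B → match
C → match
D → match
E → match
F → match

A, B, C, D, E, F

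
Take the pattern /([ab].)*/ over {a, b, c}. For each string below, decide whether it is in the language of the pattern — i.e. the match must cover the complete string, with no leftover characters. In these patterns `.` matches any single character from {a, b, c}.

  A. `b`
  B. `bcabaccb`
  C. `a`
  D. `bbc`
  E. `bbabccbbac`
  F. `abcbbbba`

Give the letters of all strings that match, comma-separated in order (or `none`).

A → no match
B → no match
C → no match
D → no match
E → no match
F → no match

none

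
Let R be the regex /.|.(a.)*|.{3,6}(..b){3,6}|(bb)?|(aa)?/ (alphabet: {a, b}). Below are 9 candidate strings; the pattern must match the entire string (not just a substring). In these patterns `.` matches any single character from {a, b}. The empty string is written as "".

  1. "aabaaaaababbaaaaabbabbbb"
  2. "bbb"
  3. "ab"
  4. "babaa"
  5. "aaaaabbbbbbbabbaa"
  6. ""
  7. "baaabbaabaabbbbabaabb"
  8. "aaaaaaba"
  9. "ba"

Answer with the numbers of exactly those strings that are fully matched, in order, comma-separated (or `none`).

4, 6

1 → no match
2 → no match
3 → no match
4 → match
5 → no match
6 → match
7 → no match
8 → no match
9 → no match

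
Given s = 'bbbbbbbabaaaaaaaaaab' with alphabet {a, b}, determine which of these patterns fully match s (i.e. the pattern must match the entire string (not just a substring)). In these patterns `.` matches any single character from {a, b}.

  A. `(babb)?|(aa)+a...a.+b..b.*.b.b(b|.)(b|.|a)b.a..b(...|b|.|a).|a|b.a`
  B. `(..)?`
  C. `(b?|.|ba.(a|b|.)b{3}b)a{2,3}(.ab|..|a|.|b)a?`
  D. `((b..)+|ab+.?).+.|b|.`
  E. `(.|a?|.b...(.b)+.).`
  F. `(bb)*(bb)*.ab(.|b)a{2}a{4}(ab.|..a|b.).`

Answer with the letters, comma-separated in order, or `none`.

D, F

A → no match
B → no match
C → no match
D → match
E → no match
F → match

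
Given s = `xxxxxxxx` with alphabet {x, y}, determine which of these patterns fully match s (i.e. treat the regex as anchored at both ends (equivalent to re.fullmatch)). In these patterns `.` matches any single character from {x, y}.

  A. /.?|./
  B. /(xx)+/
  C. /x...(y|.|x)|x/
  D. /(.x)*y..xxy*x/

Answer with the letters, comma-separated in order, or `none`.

A → no match
B → match
C → no match
D → no match

B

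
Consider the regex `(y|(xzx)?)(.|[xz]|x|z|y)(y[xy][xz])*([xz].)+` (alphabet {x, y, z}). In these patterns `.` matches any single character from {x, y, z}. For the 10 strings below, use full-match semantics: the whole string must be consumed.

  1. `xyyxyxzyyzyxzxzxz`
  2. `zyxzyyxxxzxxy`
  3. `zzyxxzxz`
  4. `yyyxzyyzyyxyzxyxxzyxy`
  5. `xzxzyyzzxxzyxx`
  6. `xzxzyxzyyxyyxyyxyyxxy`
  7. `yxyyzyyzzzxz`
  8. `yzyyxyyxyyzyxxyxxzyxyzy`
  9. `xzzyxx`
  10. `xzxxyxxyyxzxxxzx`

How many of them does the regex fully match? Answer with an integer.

6

1 → match
2 → match
3 → no match
4 → no match
5 → no match
6 → match
7 → match
8 → match
9 → no match
10 → match
Total matched: 6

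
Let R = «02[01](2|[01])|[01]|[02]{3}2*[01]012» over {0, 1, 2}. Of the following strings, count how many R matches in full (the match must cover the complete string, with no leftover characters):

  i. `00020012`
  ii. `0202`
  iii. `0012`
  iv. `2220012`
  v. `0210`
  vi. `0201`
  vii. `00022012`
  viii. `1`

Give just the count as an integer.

i → match
ii → match
iii → no match
iv → match
v → match
vi → match
vii → no match
viii → match
Total matched: 6

6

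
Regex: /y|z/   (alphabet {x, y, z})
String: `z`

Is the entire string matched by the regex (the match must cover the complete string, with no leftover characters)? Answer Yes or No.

Yes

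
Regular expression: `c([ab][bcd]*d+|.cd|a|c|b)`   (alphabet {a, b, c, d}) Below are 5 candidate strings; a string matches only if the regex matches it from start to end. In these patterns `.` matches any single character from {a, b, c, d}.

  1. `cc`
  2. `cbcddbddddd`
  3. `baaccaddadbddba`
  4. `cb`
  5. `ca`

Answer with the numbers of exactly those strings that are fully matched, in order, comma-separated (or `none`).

1 → match
2 → match
3 → no match — must start with `c`
4 → match
5 → match

1, 2, 4, 5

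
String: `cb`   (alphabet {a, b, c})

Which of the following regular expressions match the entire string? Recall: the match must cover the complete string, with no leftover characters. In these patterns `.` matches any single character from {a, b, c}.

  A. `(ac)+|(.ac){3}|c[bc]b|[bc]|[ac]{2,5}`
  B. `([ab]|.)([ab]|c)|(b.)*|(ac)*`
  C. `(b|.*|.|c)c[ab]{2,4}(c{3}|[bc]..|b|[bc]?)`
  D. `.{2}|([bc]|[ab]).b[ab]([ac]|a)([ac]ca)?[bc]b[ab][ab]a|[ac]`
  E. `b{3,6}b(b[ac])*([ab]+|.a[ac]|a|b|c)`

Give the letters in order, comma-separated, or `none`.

B, D

A → no match
B → match
C → no match
D → match
E → no match — must start with `b`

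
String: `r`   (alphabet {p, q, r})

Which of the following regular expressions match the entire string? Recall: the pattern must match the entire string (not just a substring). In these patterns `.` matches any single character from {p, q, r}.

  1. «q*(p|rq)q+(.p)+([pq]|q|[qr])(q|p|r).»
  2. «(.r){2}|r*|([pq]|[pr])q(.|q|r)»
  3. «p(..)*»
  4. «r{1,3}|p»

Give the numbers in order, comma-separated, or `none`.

2, 4

1 → no match
2 → match
3 → no match — must start with `p`
4 → match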